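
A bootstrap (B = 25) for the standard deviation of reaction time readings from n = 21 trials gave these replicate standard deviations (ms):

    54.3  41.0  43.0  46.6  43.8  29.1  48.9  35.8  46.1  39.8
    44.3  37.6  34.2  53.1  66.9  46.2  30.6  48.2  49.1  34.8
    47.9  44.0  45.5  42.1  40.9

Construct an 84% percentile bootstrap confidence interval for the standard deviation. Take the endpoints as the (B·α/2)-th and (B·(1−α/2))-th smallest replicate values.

(30.6, 53.1)

Sorted replicates: 29.1, 30.6, 34.2, 34.8, 35.8, 37.6, 39.8, 40.9, 41.0, 42.1, 43.0, 43.8, 44.0, 44.3, 45.5, 46.1, 46.2, 46.6, 47.9, 48.2, 48.9, 49.1, 53.1, 54.3, 66.9
α = 0.16; lower rank = 25 × 0.080 = 2; upper rank = 25 × 0.920 = 23.
The 2nd smallest replicate is 30.6; the 23rd is 53.1.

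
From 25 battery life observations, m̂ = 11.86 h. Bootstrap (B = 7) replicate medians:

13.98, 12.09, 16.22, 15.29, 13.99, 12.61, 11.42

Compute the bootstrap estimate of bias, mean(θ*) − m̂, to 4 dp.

mean(θ*) = (13.98 + 12.09 + 16.22 + 15.29 + 13.99 + 12.61 + 11.42) / 7 = 13.65714
bias = 13.65714 − 11.86

bias = +1.7971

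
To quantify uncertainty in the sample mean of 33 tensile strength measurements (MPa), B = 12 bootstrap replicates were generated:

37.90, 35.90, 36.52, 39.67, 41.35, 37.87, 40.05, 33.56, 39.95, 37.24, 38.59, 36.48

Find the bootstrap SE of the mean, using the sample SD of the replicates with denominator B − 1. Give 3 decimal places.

SE* = 2.164

Bootstrap SE is the standard deviation of the 12 replicate means.
Mean of replicates: (37.90 + 35.90 + 36.52 + 39.67 + 41.35 + 37.87 + 40.05 + 33.56 + 39.95 + 37.24 + 38.59 + 36.48) / 12 = 455.0800 / 12 = 37.9233
Sum of squared deviations: (−0.0233)² + (−2.0233)² + (−1.4033)² + (+1.7467)² + (+3.4267)² + (−0.0533)² + (+2.1267)² + (−4.3633)² + (+2.0267)² + (−0.6833)² + (+0.6667)² + (−1.4433)² = 51.5229
Variance = 51.5229 / 11 = 4.6839
SE* = √4.6839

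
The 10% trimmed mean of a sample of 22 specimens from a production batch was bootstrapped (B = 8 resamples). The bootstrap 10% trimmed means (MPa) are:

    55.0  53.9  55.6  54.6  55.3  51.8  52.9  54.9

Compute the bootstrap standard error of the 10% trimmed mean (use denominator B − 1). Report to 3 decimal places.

Bootstrap SE is the standard deviation of the 8 replicate 10% trimmed means.
Mean of replicates: (55.0 + 53.9 + 55.6 + 54.6 + 55.3 + 51.8 + 52.9 + 54.9) / 8 = 434.0000 / 8 = 54.2500
Sum of squared deviations: (+0.7500)² + (−0.3500)² + (+1.3500)² + (+0.3500)² + (+1.0500)² + (−2.4500)² + (−1.3500)² + (+0.6500)² = 11.9800
Variance = 11.9800 / 7 = 1.7114
SE* = √1.7114

SE* = 1.308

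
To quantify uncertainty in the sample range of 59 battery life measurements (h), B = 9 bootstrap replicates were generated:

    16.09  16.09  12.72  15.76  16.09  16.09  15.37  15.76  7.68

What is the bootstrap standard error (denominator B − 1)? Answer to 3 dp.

SE* = 2.819

Bootstrap SE is the standard deviation of the 9 replicate ranges.
Mean of replicates: (16.09 + 16.09 + 12.72 + 15.76 + 16.09 + 16.09 + 15.37 + 15.76 + 7.68) / 9 = 131.6500 / 9 = 14.6278
Sum of squared deviations: (+1.4622)² + (+1.4622)² + (−1.9078)² + (+1.1322)² + (+1.4622)² + (+1.4622)² + (+0.7422)² + (+1.1322)² + (−6.9478)² = 63.5784
Variance = 63.5784 / 8 = 7.9473
SE* = √7.9473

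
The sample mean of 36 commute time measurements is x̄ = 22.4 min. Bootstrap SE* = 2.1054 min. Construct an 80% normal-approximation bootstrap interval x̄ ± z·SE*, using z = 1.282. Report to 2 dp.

Margin = 1.282 × 2.1054 = 2.699
Interval: 22.4 ± 2.699

(19.70, 25.10)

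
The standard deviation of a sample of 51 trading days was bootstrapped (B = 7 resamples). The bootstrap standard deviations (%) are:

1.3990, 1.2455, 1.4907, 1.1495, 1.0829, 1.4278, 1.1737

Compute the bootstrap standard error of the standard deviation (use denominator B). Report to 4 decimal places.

Bootstrap SE is the standard deviation of the 7 replicate standard deviations.
Mean of replicates: (1.3990 + 1.2455 + 1.4907 + 1.1495 + 1.0829 + 1.4278 + 1.1737) / 7 = 8.96910 / 7 = 1.28130
Sum of squared deviations: (+0.11770)² + (−0.03580)² + (+0.20940)² + (−0.13180)² + (−0.19840)² + (+0.14650)² + (−0.10760)² = 0.14876
Variance = 0.14876 / 7 = 0.02125
SE* = √0.02125

SE* = 0.1458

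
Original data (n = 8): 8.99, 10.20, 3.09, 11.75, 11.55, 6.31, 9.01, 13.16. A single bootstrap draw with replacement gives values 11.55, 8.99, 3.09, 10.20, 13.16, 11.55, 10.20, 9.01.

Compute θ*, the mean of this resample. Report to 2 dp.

Mean = (11.55 + 8.99 + 3.09 + 10.20 + 13.16 + 11.55 + 10.20 + 9.01) / 8 = 77.750 / 8 = 9.72

θ* = 9.72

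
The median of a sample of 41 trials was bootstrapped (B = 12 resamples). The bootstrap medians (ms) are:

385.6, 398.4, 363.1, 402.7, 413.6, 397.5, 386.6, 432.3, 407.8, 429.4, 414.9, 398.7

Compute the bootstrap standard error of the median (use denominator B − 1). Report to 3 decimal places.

SE* = 19.221

Bootstrap SE is the standard deviation of the 12 replicate medians.
Mean of replicates: (385.6 + 398.4 + 363.1 + 402.7 + 413.6 + 397.5 + 386.6 + 432.3 + 407.8 + 429.4 + 414.9 + 398.7) / 12 = 4830.6000 / 12 = 402.5500
Sum of squared deviations: (−16.9500)² + (−4.1500)² + (−39.4500)² + (+0.1500)² + (+11.0500)² + (−5.0500)² + (−15.9500)² + (+29.7500)² + (+5.2500)² + (+26.8500)² + (+12.3500)² + (−3.8500)² = 4063.7500
Variance = 4063.7500 / 11 = 369.4318
SE* = √369.4318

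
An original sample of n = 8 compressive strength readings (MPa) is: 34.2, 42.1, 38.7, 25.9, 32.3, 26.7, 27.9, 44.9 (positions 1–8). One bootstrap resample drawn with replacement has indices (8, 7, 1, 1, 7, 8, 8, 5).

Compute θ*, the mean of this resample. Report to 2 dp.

θ* = 36.40

Resample values: 44.9, 27.9, 34.2, 34.2, 27.9, 44.9, 44.9, 32.3.
Mean = (44.9 + 27.9 + 34.2 + 34.2 + 27.9 + 44.9 + 44.9 + 32.3) / 8 = 291.20 / 8 = 36.40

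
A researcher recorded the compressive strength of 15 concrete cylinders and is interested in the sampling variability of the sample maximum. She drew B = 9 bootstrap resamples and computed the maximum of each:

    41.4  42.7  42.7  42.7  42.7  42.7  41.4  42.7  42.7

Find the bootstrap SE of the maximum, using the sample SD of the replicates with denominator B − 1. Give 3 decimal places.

SE* = 0.573

Bootstrap SE is the standard deviation of the 9 replicate maximums.
Mean of replicates: (41.4 + 42.7 + 42.7 + 42.7 + 42.7 + 42.7 + 41.4 + 42.7 + 42.7) / 9 = 381.7000 / 9 = 42.4111
Sum of squared deviations: (−1.0111)² + (+0.2889)² + (+0.2889)² + (+0.2889)² + (+0.2889)² + (+0.2889)² + (−1.0111)² + (+0.2889)² + (+0.2889)² = 2.6289
Variance = 2.6289 / 8 = 0.3286
SE* = √0.3286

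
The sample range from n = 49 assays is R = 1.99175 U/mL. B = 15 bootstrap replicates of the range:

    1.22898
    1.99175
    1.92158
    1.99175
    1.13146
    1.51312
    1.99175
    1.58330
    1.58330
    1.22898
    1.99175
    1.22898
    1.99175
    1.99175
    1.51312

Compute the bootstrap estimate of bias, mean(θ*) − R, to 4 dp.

bias = −0.3329

mean(θ*) = (1.22898 + 1.99175 + 1.92158 + 1.99175 + 1.13146 + 1.51312 + 1.99175 + 1.58330 + 1.58330 + 1.22898 + 1.99175 + 1.22898 + 1.99175 + 1.99175 + 1.51312) / 15 = 1.65889
bias = 1.65889 − 1.99175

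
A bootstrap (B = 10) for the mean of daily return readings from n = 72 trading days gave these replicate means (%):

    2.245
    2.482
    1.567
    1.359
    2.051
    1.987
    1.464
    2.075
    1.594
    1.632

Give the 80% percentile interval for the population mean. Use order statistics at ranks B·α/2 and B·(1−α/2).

(1.359, 2.245)

Sorted replicates: 1.359, 1.464, 1.567, 1.594, 1.632, 1.987, 2.051, 2.075, 2.245, 2.482
α = 0.20; lower rank = 10 × 0.100 = 1; upper rank = 10 × 0.900 = 9.
The 1st smallest replicate is 1.359; the 9th is 2.245.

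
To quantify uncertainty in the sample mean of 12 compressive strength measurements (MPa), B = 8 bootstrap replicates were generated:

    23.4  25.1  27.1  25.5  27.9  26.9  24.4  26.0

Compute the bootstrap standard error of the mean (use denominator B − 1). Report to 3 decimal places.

Bootstrap SE is the standard deviation of the 8 replicate means.
Mean of replicates: (23.4 + 25.1 + 27.1 + 25.5 + 27.9 + 26.9 + 24.4 + 26.0) / 8 = 206.3000 / 8 = 25.7875
Sum of squared deviations: (−2.3875)² + (−0.6875)² + (+1.3125)² + (−0.2875)² + (+2.1125)² + (+1.1125)² + (−1.3875)² + (+0.2125)² = 15.6488
Variance = 15.6488 / 7 = 2.2355
SE* = √2.2355

SE* = 1.495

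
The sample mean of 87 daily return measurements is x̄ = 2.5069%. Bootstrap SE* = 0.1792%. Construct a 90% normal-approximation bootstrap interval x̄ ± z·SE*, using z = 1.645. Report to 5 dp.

Margin = 1.645 × 0.1792 = 0.294784
Interval: 2.5069 ± 0.294784

(2.21212, 2.80168)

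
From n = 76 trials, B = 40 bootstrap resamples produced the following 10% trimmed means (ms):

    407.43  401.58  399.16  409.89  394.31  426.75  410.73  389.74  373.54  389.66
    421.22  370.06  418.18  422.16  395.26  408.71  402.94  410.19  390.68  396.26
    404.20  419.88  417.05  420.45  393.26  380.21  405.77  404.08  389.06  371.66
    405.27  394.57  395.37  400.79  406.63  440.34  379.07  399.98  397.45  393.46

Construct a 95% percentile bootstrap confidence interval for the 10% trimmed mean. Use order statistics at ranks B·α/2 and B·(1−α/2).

(370.06, 426.75)

Sorted replicates: 370.06, 371.66, 373.54, 379.07, 380.21, 389.06, 389.66, 389.74, 390.68, 393.26, 393.46, 394.31, 394.57, 395.26, 395.37, 396.26, 397.45, 399.16, 399.98, 400.79, 401.58, 402.94, 404.08, 404.20, 405.27, 405.77, 406.63, 407.43, 408.71, 409.89, 410.19, 410.73, 417.05, 418.18, 419.88, 420.45, 421.22, 422.16, 426.75, 440.34
α = 0.05; lower rank = 40 × 0.025 = 1; upper rank = 40 × 0.975 = 39.
The 1st smallest replicate is 370.06; the 39th is 426.75.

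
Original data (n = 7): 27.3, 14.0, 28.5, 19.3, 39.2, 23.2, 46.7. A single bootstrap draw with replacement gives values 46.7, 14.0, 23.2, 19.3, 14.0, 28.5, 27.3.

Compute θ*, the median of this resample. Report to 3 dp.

θ* = 23.200

Sorted: 14.0, 14.0, 19.3, 23.2, 27.3, 28.5, 46.7
Median = middle value = 23.200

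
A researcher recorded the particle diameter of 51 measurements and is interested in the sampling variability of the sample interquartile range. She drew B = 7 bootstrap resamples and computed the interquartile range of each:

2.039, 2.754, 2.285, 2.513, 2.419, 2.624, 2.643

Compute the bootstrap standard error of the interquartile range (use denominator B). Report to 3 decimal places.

SE* = 0.226

Bootstrap SE is the standard deviation of the 7 replicate interquartile ranges.
Mean of replicates: (2.039 + 2.754 + 2.285 + 2.513 + 2.419 + 2.624 + 2.643) / 7 = 17.2770 / 7 = 2.4681
Sum of squared deviations: (−0.4291)² + (+0.2859)² + (−0.1831)² + (+0.0449)² + (−0.0491)² + (+0.1559)² + (+0.1749)² = 0.3587
Variance = 0.3587 / 7 = 0.0512
SE* = √0.0512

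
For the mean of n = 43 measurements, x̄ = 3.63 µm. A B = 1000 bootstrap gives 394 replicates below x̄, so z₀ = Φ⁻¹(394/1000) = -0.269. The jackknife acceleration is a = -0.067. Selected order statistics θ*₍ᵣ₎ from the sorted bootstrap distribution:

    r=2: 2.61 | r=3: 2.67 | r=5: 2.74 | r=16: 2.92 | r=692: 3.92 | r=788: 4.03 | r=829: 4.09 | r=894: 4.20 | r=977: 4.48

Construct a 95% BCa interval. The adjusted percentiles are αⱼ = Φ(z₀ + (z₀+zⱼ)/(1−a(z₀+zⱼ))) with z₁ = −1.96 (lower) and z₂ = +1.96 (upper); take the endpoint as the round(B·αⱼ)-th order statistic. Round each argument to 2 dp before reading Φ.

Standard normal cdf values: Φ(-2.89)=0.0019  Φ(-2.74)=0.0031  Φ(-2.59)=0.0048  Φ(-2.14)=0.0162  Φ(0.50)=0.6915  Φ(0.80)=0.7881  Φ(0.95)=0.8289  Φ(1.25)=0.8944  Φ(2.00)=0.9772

Lower: z₀ + z₁ = -0.269 + (-1.960) = -2.229; 1 − a(z₀+z₁) = 1 − (-0.067)(-2.229) = 0.8507; argument = -0.269 + (-2.229)/0.8507 = -2.8893 → -2.89.
α₁ = Φ(-2.89) = 0.0019; rank = round(1000 × 0.0019) = 2; θ*₍2₎ = 2.61.
Upper: z₀ + z₂ = 1.691; 1 − a(z₀+z₂) = 1.1133; argument = 1.2499 → 1.25; α₂ = 0.8944; rank = 894; θ*₍894₎ = 4.20.

(2.61, 4.20)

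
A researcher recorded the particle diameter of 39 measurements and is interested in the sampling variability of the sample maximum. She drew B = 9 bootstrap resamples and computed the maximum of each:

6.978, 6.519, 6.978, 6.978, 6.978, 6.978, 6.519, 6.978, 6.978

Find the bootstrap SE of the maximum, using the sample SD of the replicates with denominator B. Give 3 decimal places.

SE* = 0.191

Bootstrap SE is the standard deviation of the 9 replicate maximums.
Mean of replicates: (6.978 + 6.519 + 6.978 + 6.978 + 6.978 + 6.978 + 6.519 + 6.978 + 6.978) / 9 = 61.8840 / 9 = 6.8760
Sum of squared deviations: (+0.1020)² + (−0.3570)² + (+0.1020)² + (+0.1020)² + (+0.1020)² + (+0.1020)² + (−0.3570)² + (+0.1020)² + (+0.1020)² = 0.3277
Variance = 0.3277 / 9 = 0.0364
SE* = √0.0364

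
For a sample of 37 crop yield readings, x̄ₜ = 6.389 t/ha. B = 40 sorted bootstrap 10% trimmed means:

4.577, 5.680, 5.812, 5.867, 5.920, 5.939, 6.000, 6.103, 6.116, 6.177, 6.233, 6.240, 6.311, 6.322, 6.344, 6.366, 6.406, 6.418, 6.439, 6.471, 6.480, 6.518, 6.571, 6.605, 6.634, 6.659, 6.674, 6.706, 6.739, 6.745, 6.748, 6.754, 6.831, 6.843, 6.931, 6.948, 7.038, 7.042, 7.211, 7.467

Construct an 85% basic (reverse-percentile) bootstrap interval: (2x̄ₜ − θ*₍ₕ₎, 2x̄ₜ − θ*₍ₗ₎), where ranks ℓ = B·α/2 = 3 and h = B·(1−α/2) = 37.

Percentile endpoints at ranks 3 and 37: θ*₍3₎ = 5.812, θ*₍37₎ = 7.038.
Basic interval reflects these around x̄ₜ:
  lower = 2 × 6.389 − 7.038 = 5.740
  upper = 2 × 6.389 − 5.812 = 6.966

(5.740, 6.966)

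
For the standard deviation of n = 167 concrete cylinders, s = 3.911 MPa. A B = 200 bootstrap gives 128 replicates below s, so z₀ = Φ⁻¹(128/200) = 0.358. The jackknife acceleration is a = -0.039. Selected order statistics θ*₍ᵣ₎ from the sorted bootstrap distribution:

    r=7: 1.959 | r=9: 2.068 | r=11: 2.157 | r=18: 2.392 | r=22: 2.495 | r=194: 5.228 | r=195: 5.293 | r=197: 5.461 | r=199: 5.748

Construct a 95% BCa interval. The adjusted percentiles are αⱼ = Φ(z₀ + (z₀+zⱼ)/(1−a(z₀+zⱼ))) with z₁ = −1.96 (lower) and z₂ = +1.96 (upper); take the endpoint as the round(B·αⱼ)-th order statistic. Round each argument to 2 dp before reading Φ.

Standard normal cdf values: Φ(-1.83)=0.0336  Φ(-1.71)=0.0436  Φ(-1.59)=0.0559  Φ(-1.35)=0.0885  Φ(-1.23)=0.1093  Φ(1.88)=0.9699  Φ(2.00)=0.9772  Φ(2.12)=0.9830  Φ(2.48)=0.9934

(2.392, 5.748)

Lower: z₀ + z₁ = 0.358 + (-1.960) = -1.602; 1 − a(z₀+z₁) = 1 − (-0.039)(-1.602) = 0.9375; argument = 0.358 + (-1.602)/0.9375 = -1.3508 → -1.35.
α₁ = Φ(-1.35) = 0.0885; rank = round(200 × 0.0885) = 18; θ*₍18₎ = 2.392.
Upper: z₀ + z₂ = 2.318; 1 − a(z₀+z₂) = 1.0904; argument = 2.4838 → 2.48; α₂ = 0.9934; rank = 199; θ*₍199₎ = 5.748.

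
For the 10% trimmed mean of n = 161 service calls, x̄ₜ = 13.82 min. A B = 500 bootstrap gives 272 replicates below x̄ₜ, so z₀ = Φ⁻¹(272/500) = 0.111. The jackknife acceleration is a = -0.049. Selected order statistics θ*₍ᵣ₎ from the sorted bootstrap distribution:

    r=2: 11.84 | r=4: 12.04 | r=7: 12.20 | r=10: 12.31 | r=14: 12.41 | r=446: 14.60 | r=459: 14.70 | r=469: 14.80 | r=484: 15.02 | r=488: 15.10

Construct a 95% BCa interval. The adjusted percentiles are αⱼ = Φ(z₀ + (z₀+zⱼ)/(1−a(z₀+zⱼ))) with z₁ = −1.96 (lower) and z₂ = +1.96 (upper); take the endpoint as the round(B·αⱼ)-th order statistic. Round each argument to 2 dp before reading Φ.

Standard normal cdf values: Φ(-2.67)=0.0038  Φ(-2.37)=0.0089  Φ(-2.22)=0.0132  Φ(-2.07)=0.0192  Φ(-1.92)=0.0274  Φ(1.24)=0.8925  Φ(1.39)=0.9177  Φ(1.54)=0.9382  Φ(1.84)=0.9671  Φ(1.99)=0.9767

Lower: z₀ + z₁ = 0.111 + (-1.960) = -1.849; 1 − a(z₀+z₁) = 1 − (-0.049)(-1.849) = 0.9094; argument = 0.111 + (-1.849)/0.9094 = -1.9222 → -1.92.
α₁ = Φ(-1.92) = 0.0274; rank = round(500 × 0.0274) = 14; θ*₍14₎ = 12.41.
Upper: z₀ + z₂ = 2.071; 1 − a(z₀+z₂) = 1.1015; argument = 1.9912 → 1.99; α₂ = 0.9767; rank = 488; θ*₍488₎ = 15.10.

(12.41, 15.10)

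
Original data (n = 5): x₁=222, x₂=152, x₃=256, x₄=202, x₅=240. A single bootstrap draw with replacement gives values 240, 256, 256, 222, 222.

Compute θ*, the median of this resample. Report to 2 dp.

Sorted: 222, 222, 240, 256, 256
Median = middle value = 240.00

θ* = 240.00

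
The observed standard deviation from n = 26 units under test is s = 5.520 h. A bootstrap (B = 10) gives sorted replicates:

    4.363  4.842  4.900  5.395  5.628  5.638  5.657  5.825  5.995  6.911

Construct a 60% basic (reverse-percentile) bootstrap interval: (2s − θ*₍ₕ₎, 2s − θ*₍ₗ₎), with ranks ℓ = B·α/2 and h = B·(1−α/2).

Percentile endpoints at ranks 2 and 8: θ*₍2₎ = 4.842, θ*₍8₎ = 5.825.
Basic interval reflects these around s:
  lower = 2 × 5.520 − 5.825 = 5.215
  upper = 2 × 5.520 − 4.842 = 6.198

(5.215, 6.198)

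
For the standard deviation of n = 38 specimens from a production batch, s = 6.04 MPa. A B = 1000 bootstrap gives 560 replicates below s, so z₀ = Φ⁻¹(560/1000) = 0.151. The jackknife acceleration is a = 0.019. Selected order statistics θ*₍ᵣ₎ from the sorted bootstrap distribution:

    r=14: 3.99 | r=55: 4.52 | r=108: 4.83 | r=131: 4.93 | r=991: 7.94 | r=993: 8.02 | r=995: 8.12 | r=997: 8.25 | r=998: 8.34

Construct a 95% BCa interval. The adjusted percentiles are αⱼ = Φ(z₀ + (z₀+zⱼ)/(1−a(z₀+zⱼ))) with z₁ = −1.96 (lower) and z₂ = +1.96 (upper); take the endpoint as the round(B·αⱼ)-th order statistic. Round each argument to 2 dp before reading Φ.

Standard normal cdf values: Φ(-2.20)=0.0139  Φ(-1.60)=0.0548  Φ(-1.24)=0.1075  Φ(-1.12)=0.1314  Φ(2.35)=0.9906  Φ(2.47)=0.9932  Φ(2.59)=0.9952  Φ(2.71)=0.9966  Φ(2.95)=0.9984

(4.52, 7.94)

Lower: z₀ + z₁ = 0.151 + (-1.960) = -1.809; 1 − a(z₀+z₁) = 1 − (0.019)(-1.809) = 1.0344; argument = 0.151 + (-1.809)/1.0344 = -1.5979 → -1.60.
α₁ = Φ(-1.60) = 0.0548; rank = round(1000 × 0.0548) = 55; θ*₍55₎ = 4.52.
Upper: z₀ + z₂ = 2.111; 1 − a(z₀+z₂) = 0.9599; argument = 2.3502 → 2.35; α₂ = 0.9906; rank = 991; θ*₍991₎ = 7.94.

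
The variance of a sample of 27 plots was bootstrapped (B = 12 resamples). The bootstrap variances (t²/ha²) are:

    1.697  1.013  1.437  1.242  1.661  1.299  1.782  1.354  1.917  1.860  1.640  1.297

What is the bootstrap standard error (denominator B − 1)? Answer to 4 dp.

SE* = 0.2820

Bootstrap SE is the standard deviation of the 12 replicate variances.
Mean of replicates: (1.697 + 1.013 + 1.437 + 1.242 + 1.661 + 1.299 + 1.782 + 1.354 + 1.917 + 1.860 + 1.640 + 1.297) / 12 = 18.19900 / 12 = 1.51658
Sum of squared deviations: (+0.18042)² + (−0.50358)² + (−0.07958)² + (−0.27458)² + (+0.14442)² + (−0.21758)² + (+0.26542)² + (−0.16258)² + (+0.40042)² + (+0.34342)² + (+0.12342)² + (−0.21958)² = 0.87467
Variance = 0.87467 / 11 = 0.07952
SE* = √0.07952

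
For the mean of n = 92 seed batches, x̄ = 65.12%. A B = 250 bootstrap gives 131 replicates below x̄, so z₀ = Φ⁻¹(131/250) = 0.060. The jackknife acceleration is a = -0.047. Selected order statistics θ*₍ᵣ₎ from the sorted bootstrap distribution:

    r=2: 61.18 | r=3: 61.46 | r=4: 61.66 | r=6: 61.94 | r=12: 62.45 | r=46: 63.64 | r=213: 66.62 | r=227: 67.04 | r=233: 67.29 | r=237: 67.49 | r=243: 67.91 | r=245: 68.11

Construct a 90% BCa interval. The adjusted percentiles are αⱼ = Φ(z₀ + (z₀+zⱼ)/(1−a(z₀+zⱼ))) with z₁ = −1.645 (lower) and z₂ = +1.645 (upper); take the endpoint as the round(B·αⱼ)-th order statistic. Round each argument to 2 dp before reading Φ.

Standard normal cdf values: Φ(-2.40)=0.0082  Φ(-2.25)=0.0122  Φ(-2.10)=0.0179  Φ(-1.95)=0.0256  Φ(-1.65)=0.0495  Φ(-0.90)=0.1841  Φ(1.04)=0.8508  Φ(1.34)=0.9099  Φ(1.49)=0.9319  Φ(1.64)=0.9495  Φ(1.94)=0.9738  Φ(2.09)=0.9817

Lower: z₀ + z₁ = 0.060 + (-1.645) = -1.585; 1 − a(z₀+z₁) = 1 − (-0.047)(-1.585) = 0.9255; argument = 0.060 + (-1.585)/0.9255 = -1.6526 → -1.65.
α₁ = Φ(-1.65) = 0.0495; rank = round(250 × 0.0495) = 12; θ*₍12₎ = 62.45.
Upper: z₀ + z₂ = 1.705; 1 − a(z₀+z₂) = 1.0801; argument = 1.6385 → 1.64; α₂ = 0.9495; rank = 237; θ*₍237₎ = 67.49.

(62.45, 67.49)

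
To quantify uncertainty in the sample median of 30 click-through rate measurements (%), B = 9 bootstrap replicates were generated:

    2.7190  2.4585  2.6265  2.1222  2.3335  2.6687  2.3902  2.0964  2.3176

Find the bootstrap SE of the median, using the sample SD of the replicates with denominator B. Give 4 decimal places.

SE* = 0.2128

Bootstrap SE is the standard deviation of the 9 replicate medians.
Mean of replicates: (2.7190 + 2.4585 + 2.6265 + 2.1222 + 2.3335 + 2.6687 + 2.3902 + 2.0964 + 2.3176) / 9 = 21.73260 / 9 = 2.41473
Sum of squared deviations: (+0.30427)² + (+0.04377)² + (+0.21177)² + (−0.29253)² + (−0.08123)² + (+0.25397)² + (−0.02453)² + (−0.31833)² + (−0.09713)² = 0.40739
Variance = 0.40739 / 9 = 0.04527
SE* = √0.04527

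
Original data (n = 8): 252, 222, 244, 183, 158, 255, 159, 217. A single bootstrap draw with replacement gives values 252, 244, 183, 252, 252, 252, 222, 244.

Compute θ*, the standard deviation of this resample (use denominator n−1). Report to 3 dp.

Mean = 237.6250; sum of squared deviations = 4135.8750
s² = 4135.8750 / 7 = 590.8393
s = √590.8393 = 24.307

θ* = 24.307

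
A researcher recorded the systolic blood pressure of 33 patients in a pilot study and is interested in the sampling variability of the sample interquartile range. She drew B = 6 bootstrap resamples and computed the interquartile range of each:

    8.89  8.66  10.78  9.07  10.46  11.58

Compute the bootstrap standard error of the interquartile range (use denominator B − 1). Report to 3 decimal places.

Bootstrap SE is the standard deviation of the 6 replicate interquartile ranges.
Mean of replicates: (8.89 + 8.66 + 10.78 + 9.07 + 10.46 + 11.58) / 6 = 59.4400 / 6 = 9.9067
Sum of squared deviations: (−1.0167)² + (−1.2467)² + (+0.8733)² + (−0.8367)² + (+0.5533)² + (+1.6733)² = 7.1567
Variance = 7.1567 / 5 = 1.4313
SE* = √1.4313

SE* = 1.196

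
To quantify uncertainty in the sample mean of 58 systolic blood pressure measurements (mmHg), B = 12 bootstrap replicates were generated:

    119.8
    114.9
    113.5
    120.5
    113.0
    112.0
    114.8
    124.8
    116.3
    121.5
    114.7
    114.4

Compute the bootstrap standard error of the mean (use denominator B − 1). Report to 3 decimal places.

SE* = 3.989

Bootstrap SE is the standard deviation of the 12 replicate means.
Mean of replicates: (119.8 + 114.9 + 113.5 + 120.5 + 113.0 + 112.0 + 114.8 + 124.8 + 116.3 + 121.5 + 114.7 + 114.4) / 12 = 1400.2000 / 12 = 116.6833
Sum of squared deviations: (+3.1167)² + (−1.7833)² + (−3.1833)² + (+3.8167)² + (−3.6833)² + (−4.6833)² + (−1.8833)² + (+8.1167)² + (−0.3833)² + (+4.8167)² + (−1.9833)² + (−2.2833)² = 175.0167
Variance = 175.0167 / 11 = 15.9106
SE* = √15.9106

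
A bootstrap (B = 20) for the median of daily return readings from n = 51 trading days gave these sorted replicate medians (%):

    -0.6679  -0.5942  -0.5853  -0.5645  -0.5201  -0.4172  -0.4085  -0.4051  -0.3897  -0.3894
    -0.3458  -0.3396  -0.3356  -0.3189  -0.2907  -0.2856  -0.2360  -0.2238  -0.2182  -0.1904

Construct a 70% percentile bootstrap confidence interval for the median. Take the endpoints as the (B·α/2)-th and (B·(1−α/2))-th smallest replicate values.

(-0.5853, -0.2360)

α = 0.30; lower rank = 20 × 0.150 = 3; upper rank = 20 × 0.850 = 17.
The 3rd smallest replicate is -0.5853; the 17th is -0.2360.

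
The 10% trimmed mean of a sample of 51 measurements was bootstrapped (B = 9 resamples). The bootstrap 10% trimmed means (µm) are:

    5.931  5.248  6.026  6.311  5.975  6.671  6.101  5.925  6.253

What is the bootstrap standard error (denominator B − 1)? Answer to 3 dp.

SE* = 0.384

Bootstrap SE is the standard deviation of the 9 replicate 10% trimmed means.
Mean of replicates: (5.931 + 5.248 + 6.026 + 6.311 + 5.975 + 6.671 + 6.101 + 5.925 + 6.253) / 9 = 54.4410 / 9 = 6.0490
Sum of squared deviations: (−0.1180)² + (−0.8010)² + (−0.0230)² + (+0.2620)² + (−0.0740)² + (+0.6220)² + (+0.0520)² + (−0.1240)² + (+0.2040)² = 1.1768
Variance = 1.1768 / 8 = 0.1471
SE* = √0.1471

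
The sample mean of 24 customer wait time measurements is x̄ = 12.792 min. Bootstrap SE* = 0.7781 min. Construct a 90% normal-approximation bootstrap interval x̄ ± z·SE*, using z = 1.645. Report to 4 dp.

Margin = 1.645 × 0.7781 = 1.27997
Interval: 12.792 ± 1.27997

(11.5120, 14.0720)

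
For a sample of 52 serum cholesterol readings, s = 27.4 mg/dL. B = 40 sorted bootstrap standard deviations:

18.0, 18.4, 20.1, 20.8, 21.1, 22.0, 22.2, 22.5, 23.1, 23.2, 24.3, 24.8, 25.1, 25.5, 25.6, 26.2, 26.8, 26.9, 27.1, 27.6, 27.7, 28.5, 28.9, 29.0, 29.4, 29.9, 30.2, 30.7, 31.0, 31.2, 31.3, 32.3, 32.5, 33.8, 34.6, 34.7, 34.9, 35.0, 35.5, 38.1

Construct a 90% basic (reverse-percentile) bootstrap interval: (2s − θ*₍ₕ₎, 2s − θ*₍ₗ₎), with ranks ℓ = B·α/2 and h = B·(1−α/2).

(19.8, 36.4)

Percentile endpoints at ranks 2 and 38: θ*₍2₎ = 18.4, θ*₍38₎ = 35.0.
Basic interval reflects these around s:
  lower = 2 × 27.4 − 35.0 = 19.8
  upper = 2 × 27.4 − 18.4 = 36.4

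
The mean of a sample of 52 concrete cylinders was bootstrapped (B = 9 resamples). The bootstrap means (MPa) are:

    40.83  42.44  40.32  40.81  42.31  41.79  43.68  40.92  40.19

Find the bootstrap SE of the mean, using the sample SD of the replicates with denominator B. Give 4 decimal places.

Bootstrap SE is the standard deviation of the 9 replicate means.
Mean of replicates: (40.83 + 42.44 + 40.32 + 40.81 + 42.31 + 41.79 + 43.68 + 40.92 + 40.19) / 9 = 373.29000 / 9 = 41.47667
Sum of squared deviations: (−0.64667)² + (+0.96333)² + (−1.15667)² + (−0.66667)² + (+0.83333)² + (+0.31333)² + (+2.20333)² + (−0.55667)² + (−1.28667)² = 10.74120
Variance = 10.74120 / 9 = 1.19347
SE* = √1.19347

SE* = 1.0925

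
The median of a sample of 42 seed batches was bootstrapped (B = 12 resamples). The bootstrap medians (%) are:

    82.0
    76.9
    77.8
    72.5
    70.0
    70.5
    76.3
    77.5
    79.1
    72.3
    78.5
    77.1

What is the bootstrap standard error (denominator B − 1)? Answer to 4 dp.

SE* = 3.7107

Bootstrap SE is the standard deviation of the 12 replicate medians.
Mean of replicates: (82.0 + 76.9 + 77.8 + 72.5 + 70.0 + 70.5 + 76.3 + 77.5 + 79.1 + 72.3 + 78.5 + 77.1) / 12 = 910.50000 / 12 = 75.87500
Sum of squared deviations: (+6.12500)² + (+1.02500)² + (+1.92500)² + (−3.37500)² + (−5.87500)² + (−5.37500)² + (+0.42500)² + (+1.62500)² + (+3.22500)² + (−3.57500)² + (+2.62500)² + (+1.22500)² = 151.46250
Variance = 151.46250 / 11 = 13.76932
SE* = √13.76932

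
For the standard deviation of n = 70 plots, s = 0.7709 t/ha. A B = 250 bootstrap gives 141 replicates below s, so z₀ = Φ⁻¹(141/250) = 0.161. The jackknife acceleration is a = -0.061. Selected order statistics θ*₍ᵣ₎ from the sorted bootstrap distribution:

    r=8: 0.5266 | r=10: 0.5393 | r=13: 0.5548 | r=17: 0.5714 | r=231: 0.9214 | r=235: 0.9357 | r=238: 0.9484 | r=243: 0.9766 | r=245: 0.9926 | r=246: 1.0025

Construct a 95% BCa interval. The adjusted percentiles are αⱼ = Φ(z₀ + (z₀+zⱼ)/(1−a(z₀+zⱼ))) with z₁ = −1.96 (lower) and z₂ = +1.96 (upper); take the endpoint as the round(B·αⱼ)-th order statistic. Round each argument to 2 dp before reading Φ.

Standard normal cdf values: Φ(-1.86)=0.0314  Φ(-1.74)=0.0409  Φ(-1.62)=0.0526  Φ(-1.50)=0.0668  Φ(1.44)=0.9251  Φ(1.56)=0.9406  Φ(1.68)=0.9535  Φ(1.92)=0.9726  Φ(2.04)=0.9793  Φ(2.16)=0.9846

Lower: z₀ + z₁ = 0.161 + (-1.960) = -1.799; 1 − a(z₀+z₁) = 1 − (-0.061)(-1.799) = 0.8903; argument = 0.161 + (-1.799)/0.8903 = -1.8598 → -1.86.
α₁ = Φ(-1.86) = 0.0314; rank = round(250 × 0.0314) = 8; θ*₍8₎ = 0.5266.
Upper: z₀ + z₂ = 2.121; 1 − a(z₀+z₂) = 1.1294; argument = 2.0390 → 2.04; α₂ = 0.9793; rank = 245; θ*₍245₎ = 0.9926.

(0.5266, 0.9926)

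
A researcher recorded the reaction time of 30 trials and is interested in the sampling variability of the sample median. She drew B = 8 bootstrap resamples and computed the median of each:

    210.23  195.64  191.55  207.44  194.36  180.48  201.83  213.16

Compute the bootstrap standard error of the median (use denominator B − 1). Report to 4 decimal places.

Bootstrap SE is the standard deviation of the 8 replicate medians.
Mean of replicates: (210.23 + 195.64 + 191.55 + 207.44 + 194.36 + 180.48 + 201.83 + 213.16) / 8 = 1594.69000 / 8 = 199.33625
Sum of squared deviations: (+10.89375)² + (−3.69625)² + (−7.78625)² + (+8.10375)² + (−4.97625)² + (−18.85625)² + (+2.49375)² + (+13.82375)² = 836.26859
Variance = 836.26859 / 7 = 119.46694
SE* = √119.46694

SE* = 10.9301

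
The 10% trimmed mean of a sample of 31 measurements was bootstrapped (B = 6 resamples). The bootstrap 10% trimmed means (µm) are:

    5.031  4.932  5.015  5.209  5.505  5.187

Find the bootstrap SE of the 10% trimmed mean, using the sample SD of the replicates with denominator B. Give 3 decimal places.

SE* = 0.187

Bootstrap SE is the standard deviation of the 6 replicate 10% trimmed means.
Mean of replicates: (5.031 + 4.932 + 5.015 + 5.209 + 5.505 + 5.187) / 6 = 30.8790 / 6 = 5.1465
Sum of squared deviations: (−0.1155)² + (−0.2145)² + (−0.1315)² + (+0.0625)² + (+0.3585)² + (+0.0405)² = 0.2107
Variance = 0.2107 / 6 = 0.0351
SE* = √0.0351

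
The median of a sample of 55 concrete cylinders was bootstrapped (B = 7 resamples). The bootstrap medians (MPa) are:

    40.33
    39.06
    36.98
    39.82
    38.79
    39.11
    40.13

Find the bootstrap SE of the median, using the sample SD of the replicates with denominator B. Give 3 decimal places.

SE* = 1.045

Bootstrap SE is the standard deviation of the 7 replicate medians.
Mean of replicates: (40.33 + 39.06 + 36.98 + 39.82 + 38.79 + 39.11 + 40.13) / 7 = 274.2200 / 7 = 39.1743
Sum of squared deviations: (+1.1557)² + (−0.1143)² + (−2.1943)² + (+0.6457)² + (−0.3843)² + (−0.0643)² + (+0.9557)² = 7.6458
Variance = 7.6458 / 7 = 1.0923
SE* = √1.0923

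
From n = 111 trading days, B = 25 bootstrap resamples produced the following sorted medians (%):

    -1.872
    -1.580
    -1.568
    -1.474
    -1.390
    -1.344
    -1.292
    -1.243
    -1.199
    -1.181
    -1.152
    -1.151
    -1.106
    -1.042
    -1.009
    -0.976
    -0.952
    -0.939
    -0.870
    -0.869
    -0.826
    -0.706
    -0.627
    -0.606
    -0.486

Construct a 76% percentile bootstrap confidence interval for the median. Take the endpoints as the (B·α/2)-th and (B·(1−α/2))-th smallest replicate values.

(-1.568, -0.706)

α = 0.24; lower rank = 25 × 0.120 = 3; upper rank = 25 × 0.880 = 22.
The 3rd smallest replicate is -1.568; the 22nd is -0.706.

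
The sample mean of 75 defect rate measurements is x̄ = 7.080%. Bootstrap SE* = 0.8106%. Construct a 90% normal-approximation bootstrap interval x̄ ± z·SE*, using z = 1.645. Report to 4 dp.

(5.7466, 8.4134)

Margin = 1.645 × 0.8106 = 1.33344
Interval: 7.080 ± 1.33344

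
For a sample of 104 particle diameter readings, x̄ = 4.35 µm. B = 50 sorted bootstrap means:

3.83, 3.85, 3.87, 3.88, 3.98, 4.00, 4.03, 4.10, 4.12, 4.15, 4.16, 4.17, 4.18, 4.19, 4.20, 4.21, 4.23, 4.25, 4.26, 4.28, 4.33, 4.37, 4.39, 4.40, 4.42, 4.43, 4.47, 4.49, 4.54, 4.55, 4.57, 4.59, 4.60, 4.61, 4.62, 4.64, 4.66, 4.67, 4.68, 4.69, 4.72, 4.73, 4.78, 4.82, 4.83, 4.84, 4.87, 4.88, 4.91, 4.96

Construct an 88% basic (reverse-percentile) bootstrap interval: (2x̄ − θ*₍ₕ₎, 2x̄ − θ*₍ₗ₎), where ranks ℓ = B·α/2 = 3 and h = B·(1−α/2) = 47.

(3.83, 4.83)

Percentile endpoints at ranks 3 and 47: θ*₍3₎ = 3.87, θ*₍47₎ = 4.87.
Basic interval reflects these around x̄:
  lower = 2 × 4.35 − 4.87 = 3.83
  upper = 2 × 4.35 − 3.87 = 4.83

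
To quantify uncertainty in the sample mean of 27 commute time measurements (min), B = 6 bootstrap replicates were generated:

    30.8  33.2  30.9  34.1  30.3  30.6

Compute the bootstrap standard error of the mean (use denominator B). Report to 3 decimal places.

Bootstrap SE is the standard deviation of the 6 replicate means.
Mean of replicates: (30.8 + 33.2 + 30.9 + 34.1 + 30.3 + 30.6) / 6 = 189.9000 / 6 = 31.6500
Sum of squared deviations: (−0.8500)² + (+1.5500)² + (−0.7500)² + (+2.4500)² + (−1.3500)² + (−1.0500)² = 12.6150
Variance = 12.6150 / 6 = 2.1025
SE* = √2.1025

SE* = 1.450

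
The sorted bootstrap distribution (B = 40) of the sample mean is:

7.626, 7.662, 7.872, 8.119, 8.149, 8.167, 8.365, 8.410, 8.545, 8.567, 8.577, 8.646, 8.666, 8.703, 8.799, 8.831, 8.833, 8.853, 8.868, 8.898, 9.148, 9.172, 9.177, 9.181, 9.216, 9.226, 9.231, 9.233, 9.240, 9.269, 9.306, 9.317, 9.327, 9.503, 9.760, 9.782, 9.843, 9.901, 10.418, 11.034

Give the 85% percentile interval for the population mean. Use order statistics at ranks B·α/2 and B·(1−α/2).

(7.872, 9.843)

α = 0.15; lower rank = 40 × 0.075 = 3; upper rank = 40 × 0.925 = 37.
The 3rd smallest replicate is 7.872; the 37th is 9.843.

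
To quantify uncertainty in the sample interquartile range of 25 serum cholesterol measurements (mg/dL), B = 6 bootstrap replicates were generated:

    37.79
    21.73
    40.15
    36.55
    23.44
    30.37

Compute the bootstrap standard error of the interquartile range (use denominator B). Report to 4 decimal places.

Bootstrap SE is the standard deviation of the 6 replicate interquartile ranges.
Mean of replicates: (37.79 + 21.73 + 40.15 + 36.55 + 23.44 + 30.37) / 6 = 190.03000 / 6 = 31.67167
Sum of squared deviations: (+6.11833)² + (−9.94167)² + (+8.47833)² + (+4.87833)² + (−8.23167)² + (−1.30167)² = 301.40568
Variance = 301.40568 / 6 = 50.23428
SE* = √50.23428

SE* = 7.0876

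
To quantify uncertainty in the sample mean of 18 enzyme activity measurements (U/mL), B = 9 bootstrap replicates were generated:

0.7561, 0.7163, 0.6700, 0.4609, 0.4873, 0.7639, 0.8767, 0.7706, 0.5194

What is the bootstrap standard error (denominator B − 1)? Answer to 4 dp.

SE* = 0.1462

Bootstrap SE is the standard deviation of the 9 replicate means.
Mean of replicates: (0.7561 + 0.7163 + 0.6700 + 0.4609 + 0.4873 + 0.7639 + 0.8767 + 0.7706 + 0.5194) / 9 = 6.02120 / 9 = 0.66902
Sum of squared deviations: (+0.08708)² + (+0.04728)² + (+0.00098)² + (−0.20812)² + (−0.18172)² + (+0.09488)² + (+0.20768)² + (+0.10158)² + (−0.14962)² = 0.17099
Variance = 0.17099 / 8 = 0.02137
SE* = √0.02137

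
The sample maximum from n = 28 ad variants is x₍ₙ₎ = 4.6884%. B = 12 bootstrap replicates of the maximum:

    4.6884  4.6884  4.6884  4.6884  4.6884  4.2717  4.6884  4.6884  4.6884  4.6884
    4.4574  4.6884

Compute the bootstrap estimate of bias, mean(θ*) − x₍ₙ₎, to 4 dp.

bias = −0.0540

mean(θ*) = (4.6884 + 4.6884 + 4.6884 + 4.6884 + 4.6884 + 4.2717 + 4.6884 + 4.6884 + 4.6884 + 4.6884 + 4.4574 + 4.6884) / 12 = 4.63442
bias = 4.63442 − 4.6884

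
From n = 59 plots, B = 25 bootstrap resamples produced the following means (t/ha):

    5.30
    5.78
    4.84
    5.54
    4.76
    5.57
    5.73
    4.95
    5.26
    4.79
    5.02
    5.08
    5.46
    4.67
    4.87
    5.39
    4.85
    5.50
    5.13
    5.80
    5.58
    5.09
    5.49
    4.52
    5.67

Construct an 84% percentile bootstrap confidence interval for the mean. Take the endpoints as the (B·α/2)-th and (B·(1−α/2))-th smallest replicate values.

Sorted replicates: 4.52, 4.67, 4.76, 4.79, 4.84, 4.85, 4.87, 4.95, 5.02, 5.08, 5.09, 5.13, 5.26, 5.30, 5.39, 5.46, 5.49, 5.50, 5.54, 5.57, 5.58, 5.67, 5.73, 5.78, 5.80
α = 0.16; lower rank = 25 × 0.080 = 2; upper rank = 25 × 0.920 = 23.
The 2nd smallest replicate is 4.67; the 23rd is 5.73.

(4.67, 5.73)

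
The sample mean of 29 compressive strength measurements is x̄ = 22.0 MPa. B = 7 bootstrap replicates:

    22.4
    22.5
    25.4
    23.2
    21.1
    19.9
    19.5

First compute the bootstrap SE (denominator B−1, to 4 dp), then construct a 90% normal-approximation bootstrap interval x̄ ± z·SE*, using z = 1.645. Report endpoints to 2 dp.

(18.65, 25.35)

Mean of replicates = 22.0000; sum of squared deviations = 24.8800; SE* = √(24.8800/6) = 2.0363
Margin = 1.645 × 2.0363 = 3.350
Interval: 22.0 ± 3.350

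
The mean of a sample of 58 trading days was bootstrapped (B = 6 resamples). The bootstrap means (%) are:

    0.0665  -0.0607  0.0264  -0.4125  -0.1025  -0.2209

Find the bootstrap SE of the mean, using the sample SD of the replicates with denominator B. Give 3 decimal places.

SE* = 0.161

Bootstrap SE is the standard deviation of the 6 replicate means.
Mean of replicates: (0.0665 + (-0.0607) + 0.0264 + (-0.4125) + (-0.1025) + (-0.2209)) / 6 = -0.70370 / 6 = -0.11728
Sum of squared deviations: (+0.18378)² + (+0.05658)² + (+0.14368)² + (−0.29522)² + (+0.01478)² + (−0.10362)² = 0.15573
Variance = 0.15573 / 6 = 0.02596
SE* = √0.02596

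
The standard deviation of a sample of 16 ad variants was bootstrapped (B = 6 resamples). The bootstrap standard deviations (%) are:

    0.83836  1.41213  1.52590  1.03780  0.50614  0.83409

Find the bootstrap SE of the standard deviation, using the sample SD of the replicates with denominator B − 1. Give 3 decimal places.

Bootstrap SE is the standard deviation of the 6 replicate standard deviations.
Mean of replicates: (0.83836 + 1.41213 + 1.52590 + 1.03780 + 0.50614 + 0.83409) / 6 = 6.154420 / 6 = 1.025737
Sum of squared deviations: (−0.187377)² + (+0.386393)² + (+0.500163)² + (+0.012063)² + (−0.519597)² + (−0.191647)² = 0.741428
Variance = 0.741428 / 5 = 0.148286
SE* = √0.148286

SE* = 0.385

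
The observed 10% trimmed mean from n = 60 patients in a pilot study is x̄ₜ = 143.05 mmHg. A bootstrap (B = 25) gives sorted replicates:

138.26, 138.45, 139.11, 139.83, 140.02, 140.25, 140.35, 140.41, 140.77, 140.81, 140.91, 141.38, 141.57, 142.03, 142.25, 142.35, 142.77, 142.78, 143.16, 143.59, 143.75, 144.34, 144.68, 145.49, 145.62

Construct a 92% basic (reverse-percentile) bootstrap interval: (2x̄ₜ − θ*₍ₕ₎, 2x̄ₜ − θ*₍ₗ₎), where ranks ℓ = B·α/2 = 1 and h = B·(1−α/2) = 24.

(140.61, 147.84)

Percentile endpoints at ranks 1 and 24: θ*₍1₎ = 138.26, θ*₍24₎ = 145.49.
Basic interval reflects these around x̄ₜ:
  lower = 2 × 143.05 − 145.49 = 140.61
  upper = 2 × 143.05 − 138.26 = 147.84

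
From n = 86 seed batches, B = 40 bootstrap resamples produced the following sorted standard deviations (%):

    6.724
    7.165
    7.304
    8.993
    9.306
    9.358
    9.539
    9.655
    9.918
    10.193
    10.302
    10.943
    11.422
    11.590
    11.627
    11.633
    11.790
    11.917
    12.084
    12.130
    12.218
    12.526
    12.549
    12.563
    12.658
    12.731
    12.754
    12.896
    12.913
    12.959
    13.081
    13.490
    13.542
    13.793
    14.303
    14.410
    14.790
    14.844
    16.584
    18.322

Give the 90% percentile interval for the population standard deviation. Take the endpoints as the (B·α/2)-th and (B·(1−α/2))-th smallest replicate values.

(7.165, 14.844)

α = 0.10; lower rank = 40 × 0.050 = 2; upper rank = 40 × 0.950 = 38.
The 2nd smallest replicate is 7.165; the 38th is 14.844.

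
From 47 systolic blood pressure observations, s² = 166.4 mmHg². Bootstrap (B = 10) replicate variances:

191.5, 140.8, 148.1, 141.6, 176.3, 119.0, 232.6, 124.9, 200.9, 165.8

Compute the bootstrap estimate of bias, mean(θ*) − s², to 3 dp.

bias = −2.250

mean(θ*) = (191.5 + 140.8 + 148.1 + 141.6 + 176.3 + 119.0 + 232.6 + 124.9 + 200.9 + 165.8) / 10 = 164.1500
bias = 164.1500 − 166.4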